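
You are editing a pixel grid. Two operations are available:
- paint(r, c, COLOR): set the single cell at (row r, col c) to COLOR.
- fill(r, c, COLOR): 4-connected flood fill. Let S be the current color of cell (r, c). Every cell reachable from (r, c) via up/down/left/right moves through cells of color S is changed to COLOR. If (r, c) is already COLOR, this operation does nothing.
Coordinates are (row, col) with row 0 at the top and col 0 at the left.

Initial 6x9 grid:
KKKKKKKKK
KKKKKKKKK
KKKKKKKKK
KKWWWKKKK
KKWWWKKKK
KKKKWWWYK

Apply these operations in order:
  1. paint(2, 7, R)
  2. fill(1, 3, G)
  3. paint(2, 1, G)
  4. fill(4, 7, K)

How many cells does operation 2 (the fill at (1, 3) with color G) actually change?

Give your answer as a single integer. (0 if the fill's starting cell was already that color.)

Answer: 43

Derivation:
After op 1 paint(2,7,R):
KKKKKKKKK
KKKKKKKKK
KKKKKKKRK
KKWWWKKKK
KKWWWKKKK
KKKKWWWYK
After op 2 fill(1,3,G) [43 cells changed]:
GGGGGGGGG
GGGGGGGGG
GGGGGGGRG
GGWWWGGGG
GGWWWGGGG
GGGGWWWYG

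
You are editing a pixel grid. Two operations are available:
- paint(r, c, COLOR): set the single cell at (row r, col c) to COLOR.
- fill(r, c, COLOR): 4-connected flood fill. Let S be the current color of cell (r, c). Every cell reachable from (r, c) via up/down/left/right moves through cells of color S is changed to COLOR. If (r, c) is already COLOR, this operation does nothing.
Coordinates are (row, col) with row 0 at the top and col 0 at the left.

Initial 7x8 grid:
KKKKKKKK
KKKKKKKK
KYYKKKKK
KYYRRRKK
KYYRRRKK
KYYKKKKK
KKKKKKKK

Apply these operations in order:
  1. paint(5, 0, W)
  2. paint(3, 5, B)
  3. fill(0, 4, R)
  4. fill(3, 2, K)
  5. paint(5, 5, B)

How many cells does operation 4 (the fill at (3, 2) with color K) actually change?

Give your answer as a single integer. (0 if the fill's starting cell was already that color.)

Answer: 8

Derivation:
After op 1 paint(5,0,W):
KKKKKKKK
KKKKKKKK
KYYKKKKK
KYYRRRKK
KYYRRRKK
WYYKKKKK
KKKKKKKK
After op 2 paint(3,5,B):
KKKKKKKK
KKKKKKKK
KYYKKKKK
KYYRRBKK
KYYRRRKK
WYYKKKKK
KKKKKKKK
After op 3 fill(0,4,R) [41 cells changed]:
RRRRRRRR
RRRRRRRR
RYYRRRRR
RYYRRBRR
RYYRRRRR
WYYRRRRR
RRRRRRRR
After op 4 fill(3,2,K) [8 cells changed]:
RRRRRRRR
RRRRRRRR
RKKRRRRR
RKKRRBRR
RKKRRRRR
WKKRRRRR
RRRRRRRR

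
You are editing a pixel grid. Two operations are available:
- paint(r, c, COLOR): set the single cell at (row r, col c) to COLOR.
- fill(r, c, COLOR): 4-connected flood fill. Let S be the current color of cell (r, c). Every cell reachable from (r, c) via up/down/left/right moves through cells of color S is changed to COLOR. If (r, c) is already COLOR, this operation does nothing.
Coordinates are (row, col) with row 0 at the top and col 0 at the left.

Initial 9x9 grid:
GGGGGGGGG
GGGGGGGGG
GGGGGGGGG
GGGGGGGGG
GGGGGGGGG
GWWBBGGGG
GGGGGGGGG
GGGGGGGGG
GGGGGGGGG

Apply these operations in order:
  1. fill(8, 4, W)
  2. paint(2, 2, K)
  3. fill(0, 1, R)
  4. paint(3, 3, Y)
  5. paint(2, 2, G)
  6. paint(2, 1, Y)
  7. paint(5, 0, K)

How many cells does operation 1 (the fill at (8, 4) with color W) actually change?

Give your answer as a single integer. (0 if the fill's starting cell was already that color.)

Answer: 77

Derivation:
After op 1 fill(8,4,W) [77 cells changed]:
WWWWWWWWW
WWWWWWWWW
WWWWWWWWW
WWWWWWWWW
WWWWWWWWW
WWWBBWWWW
WWWWWWWWW
WWWWWWWWW
WWWWWWWWW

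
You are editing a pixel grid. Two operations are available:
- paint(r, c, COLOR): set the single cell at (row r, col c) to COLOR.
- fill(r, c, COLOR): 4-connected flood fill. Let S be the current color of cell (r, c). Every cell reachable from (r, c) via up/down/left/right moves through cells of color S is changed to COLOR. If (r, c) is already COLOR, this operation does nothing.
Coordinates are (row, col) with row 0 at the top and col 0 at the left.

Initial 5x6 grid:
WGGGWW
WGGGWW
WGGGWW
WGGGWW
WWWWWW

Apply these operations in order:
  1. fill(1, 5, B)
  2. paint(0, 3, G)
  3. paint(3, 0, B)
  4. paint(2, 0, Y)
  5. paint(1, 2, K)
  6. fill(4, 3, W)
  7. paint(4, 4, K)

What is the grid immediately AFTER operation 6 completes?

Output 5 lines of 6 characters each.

After op 1 fill(1,5,B) [18 cells changed]:
BGGGBB
BGGGBB
BGGGBB
BGGGBB
BBBBBB
After op 2 paint(0,3,G):
BGGGBB
BGGGBB
BGGGBB
BGGGBB
BBBBBB
After op 3 paint(3,0,B):
BGGGBB
BGGGBB
BGGGBB
BGGGBB
BBBBBB
After op 4 paint(2,0,Y):
BGGGBB
BGGGBB
YGGGBB
BGGGBB
BBBBBB
After op 5 paint(1,2,K):
BGGGBB
BGKGBB
YGGGBB
BGGGBB
BBBBBB
After op 6 fill(4,3,W) [15 cells changed]:
BGGGWW
BGKGWW
YGGGWW
WGGGWW
WWWWWW

Answer: BGGGWW
BGKGWW
YGGGWW
WGGGWW
WWWWWW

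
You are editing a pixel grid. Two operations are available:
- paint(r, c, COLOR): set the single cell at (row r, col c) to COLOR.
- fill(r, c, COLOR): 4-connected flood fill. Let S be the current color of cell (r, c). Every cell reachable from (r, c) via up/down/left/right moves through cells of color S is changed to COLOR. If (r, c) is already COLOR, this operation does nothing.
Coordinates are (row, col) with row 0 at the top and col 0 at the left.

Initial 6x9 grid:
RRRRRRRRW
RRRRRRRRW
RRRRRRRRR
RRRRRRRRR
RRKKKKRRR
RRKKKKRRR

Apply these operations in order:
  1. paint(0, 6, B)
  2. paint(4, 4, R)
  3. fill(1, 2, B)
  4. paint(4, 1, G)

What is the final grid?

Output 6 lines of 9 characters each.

After op 1 paint(0,6,B):
RRRRRRBRW
RRRRRRRRW
RRRRRRRRR
RRRRRRRRR
RRKKKKRRR
RRKKKKRRR
After op 2 paint(4,4,R):
RRRRRRBRW
RRRRRRRRW
RRRRRRRRR
RRRRRRRRR
RRKKRKRRR
RRKKKKRRR
After op 3 fill(1,2,B) [44 cells changed]:
BBBBBBBBW
BBBBBBBBW
BBBBBBBBB
BBBBBBBBB
BBKKBKBBB
BBKKKKBBB
After op 4 paint(4,1,G):
BBBBBBBBW
BBBBBBBBW
BBBBBBBBB
BBBBBBBBB
BGKKBKBBB
BBKKKKBBB

Answer: BBBBBBBBW
BBBBBBBBW
BBBBBBBBB
BBBBBBBBB
BGKKBKBBB
BBKKKKBBB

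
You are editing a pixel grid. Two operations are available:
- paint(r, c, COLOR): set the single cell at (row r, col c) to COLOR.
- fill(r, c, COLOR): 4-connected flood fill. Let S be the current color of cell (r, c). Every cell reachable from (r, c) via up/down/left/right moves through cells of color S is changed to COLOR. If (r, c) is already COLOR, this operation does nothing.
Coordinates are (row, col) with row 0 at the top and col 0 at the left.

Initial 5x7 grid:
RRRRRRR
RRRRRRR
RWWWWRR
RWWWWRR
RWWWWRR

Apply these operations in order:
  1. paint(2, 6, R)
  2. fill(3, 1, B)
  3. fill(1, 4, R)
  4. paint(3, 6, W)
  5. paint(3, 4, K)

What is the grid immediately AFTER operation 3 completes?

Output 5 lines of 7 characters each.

Answer: RRRRRRR
RRRRRRR
RBBBBRR
RBBBBRR
RBBBBRR

Derivation:
After op 1 paint(2,6,R):
RRRRRRR
RRRRRRR
RWWWWRR
RWWWWRR
RWWWWRR
After op 2 fill(3,1,B) [12 cells changed]:
RRRRRRR
RRRRRRR
RBBBBRR
RBBBBRR
RBBBBRR
After op 3 fill(1,4,R) [0 cells changed]:
RRRRRRR
RRRRRRR
RBBBBRR
RBBBBRR
RBBBBRR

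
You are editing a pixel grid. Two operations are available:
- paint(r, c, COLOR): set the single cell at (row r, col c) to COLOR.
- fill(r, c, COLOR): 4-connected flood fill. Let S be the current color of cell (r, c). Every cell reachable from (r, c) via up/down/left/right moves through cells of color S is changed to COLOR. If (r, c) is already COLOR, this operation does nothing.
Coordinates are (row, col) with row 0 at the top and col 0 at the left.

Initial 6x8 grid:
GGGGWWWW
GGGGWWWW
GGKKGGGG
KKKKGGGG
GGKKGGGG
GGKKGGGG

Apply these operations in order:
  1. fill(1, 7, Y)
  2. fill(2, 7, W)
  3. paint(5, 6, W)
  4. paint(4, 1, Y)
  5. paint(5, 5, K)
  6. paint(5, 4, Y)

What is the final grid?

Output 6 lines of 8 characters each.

Answer: GGGGYYYY
GGGGYYYY
GGKKWWWW
KKKKWWWW
GYKKWWWW
GGKKYKWW

Derivation:
After op 1 fill(1,7,Y) [8 cells changed]:
GGGGYYYY
GGGGYYYY
GGKKGGGG
KKKKGGGG
GGKKGGGG
GGKKGGGG
After op 2 fill(2,7,W) [16 cells changed]:
GGGGYYYY
GGGGYYYY
GGKKWWWW
KKKKWWWW
GGKKWWWW
GGKKWWWW
After op 3 paint(5,6,W):
GGGGYYYY
GGGGYYYY
GGKKWWWW
KKKKWWWW
GGKKWWWW
GGKKWWWW
After op 4 paint(4,1,Y):
GGGGYYYY
GGGGYYYY
GGKKWWWW
KKKKWWWW
GYKKWWWW
GGKKWWWW
After op 5 paint(5,5,K):
GGGGYYYY
GGGGYYYY
GGKKWWWW
KKKKWWWW
GYKKWWWW
GGKKWKWW
After op 6 paint(5,4,Y):
GGGGYYYY
GGGGYYYY
GGKKWWWW
KKKKWWWW
GYKKWWWW
GGKKYKWW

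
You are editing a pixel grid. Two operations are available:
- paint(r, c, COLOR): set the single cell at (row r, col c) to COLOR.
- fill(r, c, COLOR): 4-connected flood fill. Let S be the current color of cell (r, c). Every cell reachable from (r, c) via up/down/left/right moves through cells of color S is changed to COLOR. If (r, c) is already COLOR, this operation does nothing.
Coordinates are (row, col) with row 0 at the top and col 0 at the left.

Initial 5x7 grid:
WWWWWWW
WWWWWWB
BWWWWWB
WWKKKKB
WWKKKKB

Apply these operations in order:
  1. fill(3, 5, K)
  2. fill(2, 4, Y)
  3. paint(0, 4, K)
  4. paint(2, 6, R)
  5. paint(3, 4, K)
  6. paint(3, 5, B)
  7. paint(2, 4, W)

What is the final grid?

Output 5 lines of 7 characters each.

Answer: YYYYKYY
YYYYYYB
BYYYWYR
YYKKKBB
YYKKKKB

Derivation:
After op 1 fill(3,5,K) [0 cells changed]:
WWWWWWW
WWWWWWB
BWWWWWB
WWKKKKB
WWKKKKB
After op 2 fill(2,4,Y) [22 cells changed]:
YYYYYYY
YYYYYYB
BYYYYYB
YYKKKKB
YYKKKKB
After op 3 paint(0,4,K):
YYYYKYY
YYYYYYB
BYYYYYB
YYKKKKB
YYKKKKB
After op 4 paint(2,6,R):
YYYYKYY
YYYYYYB
BYYYYYR
YYKKKKB
YYKKKKB
After op 5 paint(3,4,K):
YYYYKYY
YYYYYYB
BYYYYYR
YYKKKKB
YYKKKKB
After op 6 paint(3,5,B):
YYYYKYY
YYYYYYB
BYYYYYR
YYKKKBB
YYKKKKB
After op 7 paint(2,4,W):
YYYYKYY
YYYYYYB
BYYYWYR
YYKKKBB
YYKKKKB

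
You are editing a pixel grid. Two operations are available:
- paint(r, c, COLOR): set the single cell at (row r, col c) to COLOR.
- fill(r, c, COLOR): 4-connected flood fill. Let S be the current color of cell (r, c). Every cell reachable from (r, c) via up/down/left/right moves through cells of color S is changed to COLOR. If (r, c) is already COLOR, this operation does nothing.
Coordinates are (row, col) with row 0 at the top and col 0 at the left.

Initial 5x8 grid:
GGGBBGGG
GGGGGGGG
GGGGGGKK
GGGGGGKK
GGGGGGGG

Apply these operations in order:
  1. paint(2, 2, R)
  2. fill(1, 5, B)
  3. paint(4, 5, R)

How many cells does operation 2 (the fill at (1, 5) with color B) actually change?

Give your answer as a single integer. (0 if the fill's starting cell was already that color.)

Answer: 33

Derivation:
After op 1 paint(2,2,R):
GGGBBGGG
GGGGGGGG
GGRGGGKK
GGGGGGKK
GGGGGGGG
After op 2 fill(1,5,B) [33 cells changed]:
BBBBBBBB
BBBBBBBB
BBRBBBKK
BBBBBBKK
BBBBBBBB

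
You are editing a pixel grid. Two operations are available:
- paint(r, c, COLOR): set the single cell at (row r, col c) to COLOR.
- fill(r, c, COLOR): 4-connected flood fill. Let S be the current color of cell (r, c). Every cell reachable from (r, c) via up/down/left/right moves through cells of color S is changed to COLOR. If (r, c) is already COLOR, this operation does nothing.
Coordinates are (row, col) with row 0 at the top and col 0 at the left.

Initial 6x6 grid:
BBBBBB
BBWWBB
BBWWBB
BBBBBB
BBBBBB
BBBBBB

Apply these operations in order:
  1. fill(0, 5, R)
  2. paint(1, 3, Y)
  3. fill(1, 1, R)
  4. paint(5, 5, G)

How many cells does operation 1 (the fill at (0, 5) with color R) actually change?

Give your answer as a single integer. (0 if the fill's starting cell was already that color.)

After op 1 fill(0,5,R) [32 cells changed]:
RRRRRR
RRWWRR
RRWWRR
RRRRRR
RRRRRR
RRRRRR

Answer: 32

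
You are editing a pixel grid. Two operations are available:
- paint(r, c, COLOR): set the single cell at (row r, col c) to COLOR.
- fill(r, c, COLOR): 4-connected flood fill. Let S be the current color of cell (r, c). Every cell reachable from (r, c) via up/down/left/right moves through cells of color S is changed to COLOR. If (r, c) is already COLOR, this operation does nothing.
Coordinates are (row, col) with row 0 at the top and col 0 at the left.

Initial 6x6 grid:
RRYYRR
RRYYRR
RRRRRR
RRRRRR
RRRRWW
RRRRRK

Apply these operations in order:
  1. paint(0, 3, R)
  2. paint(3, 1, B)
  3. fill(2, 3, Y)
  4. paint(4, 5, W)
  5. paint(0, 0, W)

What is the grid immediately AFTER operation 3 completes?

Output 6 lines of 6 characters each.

After op 1 paint(0,3,R):
RRYRRR
RRYYRR
RRRRRR
RRRRRR
RRRRWW
RRRRRK
After op 2 paint(3,1,B):
RRYRRR
RRYYRR
RRRRRR
RBRRRR
RRRRWW
RRRRRK
After op 3 fill(2,3,Y) [29 cells changed]:
YYYYYY
YYYYYY
YYYYYY
YBYYYY
YYYYWW
YYYYYK

Answer: YYYYYY
YYYYYY
YYYYYY
YBYYYY
YYYYWW
YYYYYK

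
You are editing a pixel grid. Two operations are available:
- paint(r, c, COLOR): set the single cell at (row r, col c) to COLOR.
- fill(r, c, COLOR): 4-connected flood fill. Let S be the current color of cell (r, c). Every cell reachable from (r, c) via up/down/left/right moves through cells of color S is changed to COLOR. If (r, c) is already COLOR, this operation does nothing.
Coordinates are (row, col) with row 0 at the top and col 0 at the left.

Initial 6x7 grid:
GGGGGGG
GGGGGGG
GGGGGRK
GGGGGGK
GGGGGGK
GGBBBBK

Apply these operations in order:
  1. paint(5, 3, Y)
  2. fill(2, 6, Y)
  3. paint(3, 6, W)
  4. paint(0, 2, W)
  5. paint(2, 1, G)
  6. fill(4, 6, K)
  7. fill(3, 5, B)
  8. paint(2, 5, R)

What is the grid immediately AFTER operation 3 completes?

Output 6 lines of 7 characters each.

After op 1 paint(5,3,Y):
GGGGGGG
GGGGGGG
GGGGGRK
GGGGGGK
GGGGGGK
GGBYBBK
After op 2 fill(2,6,Y) [4 cells changed]:
GGGGGGG
GGGGGGG
GGGGGRY
GGGGGGY
GGGGGGY
GGBYBBY
After op 3 paint(3,6,W):
GGGGGGG
GGGGGGG
GGGGGRY
GGGGGGW
GGGGGGY
GGBYBBY

Answer: GGGGGGG
GGGGGGG
GGGGGRY
GGGGGGW
GGGGGGY
GGBYBBY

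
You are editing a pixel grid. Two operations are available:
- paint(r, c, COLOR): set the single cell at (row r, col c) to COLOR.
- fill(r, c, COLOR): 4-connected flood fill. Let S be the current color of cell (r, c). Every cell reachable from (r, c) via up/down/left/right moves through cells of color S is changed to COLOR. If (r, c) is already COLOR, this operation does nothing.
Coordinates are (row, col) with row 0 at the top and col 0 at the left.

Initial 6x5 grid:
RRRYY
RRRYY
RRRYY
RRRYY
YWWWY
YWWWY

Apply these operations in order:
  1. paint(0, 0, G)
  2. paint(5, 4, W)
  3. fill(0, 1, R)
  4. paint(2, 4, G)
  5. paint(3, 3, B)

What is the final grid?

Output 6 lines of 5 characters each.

Answer: GRRYY
RRRYY
RRRYG
RRRBY
YWWWY
YWWWW

Derivation:
After op 1 paint(0,0,G):
GRRYY
RRRYY
RRRYY
RRRYY
YWWWY
YWWWY
After op 2 paint(5,4,W):
GRRYY
RRRYY
RRRYY
RRRYY
YWWWY
YWWWW
After op 3 fill(0,1,R) [0 cells changed]:
GRRYY
RRRYY
RRRYY
RRRYY
YWWWY
YWWWW
After op 4 paint(2,4,G):
GRRYY
RRRYY
RRRYG
RRRYY
YWWWY
YWWWW
After op 5 paint(3,3,B):
GRRYY
RRRYY
RRRYG
RRRBY
YWWWY
YWWWW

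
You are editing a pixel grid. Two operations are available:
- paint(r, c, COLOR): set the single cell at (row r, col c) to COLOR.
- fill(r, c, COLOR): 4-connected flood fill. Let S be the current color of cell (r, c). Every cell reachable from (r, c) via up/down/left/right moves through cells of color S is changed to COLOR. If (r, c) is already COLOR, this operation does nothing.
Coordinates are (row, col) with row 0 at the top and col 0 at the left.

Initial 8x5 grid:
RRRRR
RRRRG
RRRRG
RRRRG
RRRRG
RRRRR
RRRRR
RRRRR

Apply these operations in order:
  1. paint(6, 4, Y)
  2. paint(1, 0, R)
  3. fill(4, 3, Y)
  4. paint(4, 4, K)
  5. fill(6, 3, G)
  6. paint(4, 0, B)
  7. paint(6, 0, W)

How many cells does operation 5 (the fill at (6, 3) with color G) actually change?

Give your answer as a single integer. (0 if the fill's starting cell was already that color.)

Answer: 36

Derivation:
After op 1 paint(6,4,Y):
RRRRR
RRRRG
RRRRG
RRRRG
RRRRG
RRRRR
RRRRY
RRRRR
After op 2 paint(1,0,R):
RRRRR
RRRRG
RRRRG
RRRRG
RRRRG
RRRRR
RRRRY
RRRRR
After op 3 fill(4,3,Y) [35 cells changed]:
YYYYY
YYYYG
YYYYG
YYYYG
YYYYG
YYYYY
YYYYY
YYYYY
After op 4 paint(4,4,K):
YYYYY
YYYYG
YYYYG
YYYYG
YYYYK
YYYYY
YYYYY
YYYYY
After op 5 fill(6,3,G) [36 cells changed]:
GGGGG
GGGGG
GGGGG
GGGGG
GGGGK
GGGGG
GGGGG
GGGGG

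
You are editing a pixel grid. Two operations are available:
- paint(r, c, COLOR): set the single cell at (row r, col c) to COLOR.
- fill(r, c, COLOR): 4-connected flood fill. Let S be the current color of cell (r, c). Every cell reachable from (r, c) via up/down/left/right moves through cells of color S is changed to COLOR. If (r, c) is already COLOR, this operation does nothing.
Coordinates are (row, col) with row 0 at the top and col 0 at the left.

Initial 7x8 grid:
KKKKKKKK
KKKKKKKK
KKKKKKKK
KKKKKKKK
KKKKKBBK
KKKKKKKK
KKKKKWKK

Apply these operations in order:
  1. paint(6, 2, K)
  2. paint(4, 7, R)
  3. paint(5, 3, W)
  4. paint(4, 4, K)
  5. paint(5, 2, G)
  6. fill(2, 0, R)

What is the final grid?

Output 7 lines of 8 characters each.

Answer: RRRRRRRR
RRRRRRRR
RRRRRRRR
RRRRRRRR
RRRRRBBR
RRGWRRRR
RRRRRWRR

Derivation:
After op 1 paint(6,2,K):
KKKKKKKK
KKKKKKKK
KKKKKKKK
KKKKKKKK
KKKKKBBK
KKKKKKKK
KKKKKWKK
After op 2 paint(4,7,R):
KKKKKKKK
KKKKKKKK
KKKKKKKK
KKKKKKKK
KKKKKBBR
KKKKKKKK
KKKKKWKK
After op 3 paint(5,3,W):
KKKKKKKK
KKKKKKKK
KKKKKKKK
KKKKKKKK
KKKKKBBR
KKKWKKKK
KKKKKWKK
After op 4 paint(4,4,K):
KKKKKKKK
KKKKKKKK
KKKKKKKK
KKKKKKKK
KKKKKBBR
KKKWKKKK
KKKKKWKK
After op 5 paint(5,2,G):
KKKKKKKK
KKKKKKKK
KKKKKKKK
KKKKKKKK
KKKKKBBR
KKGWKKKK
KKKKKWKK
After op 6 fill(2,0,R) [50 cells changed]:
RRRRRRRR
RRRRRRRR
RRRRRRRR
RRRRRRRR
RRRRRBBR
RRGWRRRR
RRRRRWRR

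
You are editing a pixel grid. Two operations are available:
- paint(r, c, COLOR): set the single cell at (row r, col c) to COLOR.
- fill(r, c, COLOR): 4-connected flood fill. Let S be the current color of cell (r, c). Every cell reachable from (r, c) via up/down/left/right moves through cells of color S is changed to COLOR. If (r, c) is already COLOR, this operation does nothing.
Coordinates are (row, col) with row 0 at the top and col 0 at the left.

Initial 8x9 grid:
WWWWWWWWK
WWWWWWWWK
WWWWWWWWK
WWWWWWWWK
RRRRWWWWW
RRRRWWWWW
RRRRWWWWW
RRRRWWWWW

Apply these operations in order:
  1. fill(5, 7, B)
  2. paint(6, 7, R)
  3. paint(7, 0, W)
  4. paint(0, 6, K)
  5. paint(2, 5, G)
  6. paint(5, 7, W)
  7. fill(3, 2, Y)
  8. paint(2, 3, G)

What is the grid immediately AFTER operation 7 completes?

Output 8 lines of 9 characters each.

Answer: YYYYYYKYK
YYYYYYYYK
YYYYYGYYK
YYYYYYYYK
RRRRYYYYY
RRRRYYYWY
RRRRYYYRY
WRRRYYYYY

Derivation:
After op 1 fill(5,7,B) [52 cells changed]:
BBBBBBBBK
BBBBBBBBK
BBBBBBBBK
BBBBBBBBK
RRRRBBBBB
RRRRBBBBB
RRRRBBBBB
RRRRBBBBB
After op 2 paint(6,7,R):
BBBBBBBBK
BBBBBBBBK
BBBBBBBBK
BBBBBBBBK
RRRRBBBBB
RRRRBBBBB
RRRRBBBRB
RRRRBBBBB
After op 3 paint(7,0,W):
BBBBBBBBK
BBBBBBBBK
BBBBBBBBK
BBBBBBBBK
RRRRBBBBB
RRRRBBBBB
RRRRBBBRB
WRRRBBBBB
After op 4 paint(0,6,K):
BBBBBBKBK
BBBBBBBBK
BBBBBBBBK
BBBBBBBBK
RRRRBBBBB
RRRRBBBBB
RRRRBBBRB
WRRRBBBBB
After op 5 paint(2,5,G):
BBBBBBKBK
BBBBBBBBK
BBBBBGBBK
BBBBBBBBK
RRRRBBBBB
RRRRBBBBB
RRRRBBBRB
WRRRBBBBB
After op 6 paint(5,7,W):
BBBBBBKBK
BBBBBBBBK
BBBBBGBBK
BBBBBBBBK
RRRRBBBBB
RRRRBBBWB
RRRRBBBRB
WRRRBBBBB
After op 7 fill(3,2,Y) [48 cells changed]:
YYYYYYKYK
YYYYYYYYK
YYYYYGYYK
YYYYYYYYK
RRRRYYYYY
RRRRYYYWY
RRRRYYYRY
WRRRYYYYY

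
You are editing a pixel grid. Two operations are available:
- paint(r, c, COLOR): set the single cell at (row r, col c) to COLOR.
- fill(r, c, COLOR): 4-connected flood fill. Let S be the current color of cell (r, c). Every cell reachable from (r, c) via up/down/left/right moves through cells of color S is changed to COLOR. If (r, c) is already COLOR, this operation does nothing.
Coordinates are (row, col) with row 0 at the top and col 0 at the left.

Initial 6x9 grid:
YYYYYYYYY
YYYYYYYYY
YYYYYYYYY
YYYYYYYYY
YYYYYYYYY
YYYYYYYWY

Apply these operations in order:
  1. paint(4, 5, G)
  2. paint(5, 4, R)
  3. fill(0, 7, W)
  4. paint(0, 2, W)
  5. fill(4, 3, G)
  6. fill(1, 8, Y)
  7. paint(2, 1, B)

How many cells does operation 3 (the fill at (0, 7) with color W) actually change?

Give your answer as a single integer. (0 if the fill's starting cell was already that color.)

After op 1 paint(4,5,G):
YYYYYYYYY
YYYYYYYYY
YYYYYYYYY
YYYYYYYYY
YYYYYGYYY
YYYYYYYWY
After op 2 paint(5,4,R):
YYYYYYYYY
YYYYYYYYY
YYYYYYYYY
YYYYYYYYY
YYYYYGYYY
YYYYRYYWY
After op 3 fill(0,7,W) [51 cells changed]:
WWWWWWWWW
WWWWWWWWW
WWWWWWWWW
WWWWWWWWW
WWWWWGWWW
WWWWRWWWW

Answer: 51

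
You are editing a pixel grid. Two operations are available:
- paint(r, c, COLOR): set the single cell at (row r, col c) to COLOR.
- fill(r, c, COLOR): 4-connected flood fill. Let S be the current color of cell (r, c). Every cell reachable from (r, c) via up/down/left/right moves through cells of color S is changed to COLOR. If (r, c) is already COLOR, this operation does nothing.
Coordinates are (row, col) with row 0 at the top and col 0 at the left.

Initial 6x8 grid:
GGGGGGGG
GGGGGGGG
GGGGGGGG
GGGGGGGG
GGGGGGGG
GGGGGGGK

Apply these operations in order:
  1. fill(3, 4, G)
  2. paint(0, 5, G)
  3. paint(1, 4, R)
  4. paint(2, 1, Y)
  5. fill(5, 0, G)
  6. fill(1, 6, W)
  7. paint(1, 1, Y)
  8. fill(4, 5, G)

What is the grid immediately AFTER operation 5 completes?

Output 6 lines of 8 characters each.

Answer: GGGGGGGG
GGGGRGGG
GYGGGGGG
GGGGGGGG
GGGGGGGG
GGGGGGGK

Derivation:
After op 1 fill(3,4,G) [0 cells changed]:
GGGGGGGG
GGGGGGGG
GGGGGGGG
GGGGGGGG
GGGGGGGG
GGGGGGGK
After op 2 paint(0,5,G):
GGGGGGGG
GGGGGGGG
GGGGGGGG
GGGGGGGG
GGGGGGGG
GGGGGGGK
After op 3 paint(1,4,R):
GGGGGGGG
GGGGRGGG
GGGGGGGG
GGGGGGGG
GGGGGGGG
GGGGGGGK
After op 4 paint(2,1,Y):
GGGGGGGG
GGGGRGGG
GYGGGGGG
GGGGGGGG
GGGGGGGG
GGGGGGGK
After op 5 fill(5,0,G) [0 cells changed]:
GGGGGGGG
GGGGRGGG
GYGGGGGG
GGGGGGGG
GGGGGGGG
GGGGGGGK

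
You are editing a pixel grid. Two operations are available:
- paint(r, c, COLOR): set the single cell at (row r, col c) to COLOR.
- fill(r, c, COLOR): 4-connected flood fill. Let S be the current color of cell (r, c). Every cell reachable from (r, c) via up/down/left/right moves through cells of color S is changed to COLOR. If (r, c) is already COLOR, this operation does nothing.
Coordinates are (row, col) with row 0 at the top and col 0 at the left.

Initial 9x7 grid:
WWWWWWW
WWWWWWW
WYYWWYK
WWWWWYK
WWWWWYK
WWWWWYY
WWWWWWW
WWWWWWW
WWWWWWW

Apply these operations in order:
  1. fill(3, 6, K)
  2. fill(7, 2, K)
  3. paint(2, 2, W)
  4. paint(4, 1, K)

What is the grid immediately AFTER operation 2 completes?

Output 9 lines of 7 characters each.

Answer: KKKKKKK
KKKKKKK
KYYKKYK
KKKKKYK
KKKKKYK
KKKKKYY
KKKKKKK
KKKKKKK
KKKKKKK

Derivation:
After op 1 fill(3,6,K) [0 cells changed]:
WWWWWWW
WWWWWWW
WYYWWYK
WWWWWYK
WWWWWYK
WWWWWYY
WWWWWWW
WWWWWWW
WWWWWWW
After op 2 fill(7,2,K) [53 cells changed]:
KKKKKKK
KKKKKKK
KYYKKYK
KKKKKYK
KKKKKYK
KKKKKYY
KKKKKKK
KKKKKKK
KKKKKKK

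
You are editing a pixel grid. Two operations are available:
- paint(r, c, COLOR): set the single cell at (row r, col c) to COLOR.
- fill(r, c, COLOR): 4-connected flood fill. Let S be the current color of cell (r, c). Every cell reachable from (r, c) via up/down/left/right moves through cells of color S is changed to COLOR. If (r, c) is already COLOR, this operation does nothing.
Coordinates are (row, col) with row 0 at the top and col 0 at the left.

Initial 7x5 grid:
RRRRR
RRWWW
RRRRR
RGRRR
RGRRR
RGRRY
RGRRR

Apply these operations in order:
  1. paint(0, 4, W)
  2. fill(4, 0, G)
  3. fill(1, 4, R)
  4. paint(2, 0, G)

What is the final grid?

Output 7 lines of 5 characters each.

After op 1 paint(0,4,W):
RRRRW
RRWWW
RRRRR
RGRRR
RGRRR
RGRRY
RGRRR
After op 2 fill(4,0,G) [26 cells changed]:
GGGGW
GGWWW
GGGGG
GGGGG
GGGGG
GGGGY
GGGGG
After op 3 fill(1,4,R) [4 cells changed]:
GGGGR
GGRRR
GGGGG
GGGGG
GGGGG
GGGGY
GGGGG
After op 4 paint(2,0,G):
GGGGR
GGRRR
GGGGG
GGGGG
GGGGG
GGGGY
GGGGG

Answer: GGGGR
GGRRR
GGGGG
GGGGG
GGGGG
GGGGY
GGGGG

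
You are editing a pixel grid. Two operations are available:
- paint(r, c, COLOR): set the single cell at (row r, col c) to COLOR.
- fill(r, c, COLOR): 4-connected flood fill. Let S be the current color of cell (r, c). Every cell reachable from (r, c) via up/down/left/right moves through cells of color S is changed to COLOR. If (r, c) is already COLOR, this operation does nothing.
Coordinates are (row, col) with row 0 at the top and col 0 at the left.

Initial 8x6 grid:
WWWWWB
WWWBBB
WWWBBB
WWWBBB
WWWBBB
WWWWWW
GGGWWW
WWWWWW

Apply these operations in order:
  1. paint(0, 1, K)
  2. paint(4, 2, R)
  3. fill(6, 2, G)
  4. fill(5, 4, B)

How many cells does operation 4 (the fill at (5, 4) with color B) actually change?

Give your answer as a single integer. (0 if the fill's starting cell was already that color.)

Answer: 30

Derivation:
After op 1 paint(0,1,K):
WKWWWB
WWWBBB
WWWBBB
WWWBBB
WWWBBB
WWWWWW
GGGWWW
WWWWWW
After op 2 paint(4,2,R):
WKWWWB
WWWBBB
WWWBBB
WWWBBB
WWRBBB
WWWWWW
GGGWWW
WWWWWW
After op 3 fill(6,2,G) [0 cells changed]:
WKWWWB
WWWBBB
WWWBBB
WWWBBB
WWRBBB
WWWWWW
GGGWWW
WWWWWW
After op 4 fill(5,4,B) [30 cells changed]:
BKBBBB
BBBBBB
BBBBBB
BBBBBB
BBRBBB
BBBBBB
GGGBBB
BBBBBB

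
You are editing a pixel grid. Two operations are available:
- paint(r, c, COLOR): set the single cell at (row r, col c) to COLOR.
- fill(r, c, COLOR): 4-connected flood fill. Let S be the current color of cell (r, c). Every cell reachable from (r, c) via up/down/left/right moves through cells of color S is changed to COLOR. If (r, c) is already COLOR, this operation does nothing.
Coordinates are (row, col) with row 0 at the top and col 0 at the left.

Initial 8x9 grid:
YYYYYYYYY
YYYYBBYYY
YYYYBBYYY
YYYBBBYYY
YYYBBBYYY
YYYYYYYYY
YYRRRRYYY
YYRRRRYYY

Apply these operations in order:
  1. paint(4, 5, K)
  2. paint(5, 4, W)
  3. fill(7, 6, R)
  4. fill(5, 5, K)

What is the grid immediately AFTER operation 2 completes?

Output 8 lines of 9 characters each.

Answer: YYYYYYYYY
YYYYBBYYY
YYYYBBYYY
YYYBBBYYY
YYYBBKYYY
YYYYWYYYY
YYRRRRYYY
YYRRRRYYY

Derivation:
After op 1 paint(4,5,K):
YYYYYYYYY
YYYYBBYYY
YYYYBBYYY
YYYBBBYYY
YYYBBKYYY
YYYYYYYYY
YYRRRRYYY
YYRRRRYYY
After op 2 paint(5,4,W):
YYYYYYYYY
YYYYBBYYY
YYYYBBYYY
YYYBBBYYY
YYYBBKYYY
YYYYWYYYY
YYRRRRYYY
YYRRRRYYY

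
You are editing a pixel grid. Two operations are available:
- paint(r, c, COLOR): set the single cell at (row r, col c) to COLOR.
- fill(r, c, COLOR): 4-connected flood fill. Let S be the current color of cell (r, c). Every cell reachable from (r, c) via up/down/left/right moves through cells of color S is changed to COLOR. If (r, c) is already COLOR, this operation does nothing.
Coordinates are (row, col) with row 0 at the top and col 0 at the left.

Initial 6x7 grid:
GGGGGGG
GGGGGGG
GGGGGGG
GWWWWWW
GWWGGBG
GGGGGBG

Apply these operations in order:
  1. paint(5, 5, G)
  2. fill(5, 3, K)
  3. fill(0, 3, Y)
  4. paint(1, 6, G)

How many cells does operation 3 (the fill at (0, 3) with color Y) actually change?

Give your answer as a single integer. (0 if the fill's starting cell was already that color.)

After op 1 paint(5,5,G):
GGGGGGG
GGGGGGG
GGGGGGG
GWWWWWW
GWWGGBG
GGGGGGG
After op 2 fill(5,3,K) [33 cells changed]:
KKKKKKK
KKKKKKK
KKKKKKK
KWWWWWW
KWWKKBK
KKKKKKK
After op 3 fill(0,3,Y) [33 cells changed]:
YYYYYYY
YYYYYYY
YYYYYYY
YWWWWWW
YWWYYBY
YYYYYYY

Answer: 33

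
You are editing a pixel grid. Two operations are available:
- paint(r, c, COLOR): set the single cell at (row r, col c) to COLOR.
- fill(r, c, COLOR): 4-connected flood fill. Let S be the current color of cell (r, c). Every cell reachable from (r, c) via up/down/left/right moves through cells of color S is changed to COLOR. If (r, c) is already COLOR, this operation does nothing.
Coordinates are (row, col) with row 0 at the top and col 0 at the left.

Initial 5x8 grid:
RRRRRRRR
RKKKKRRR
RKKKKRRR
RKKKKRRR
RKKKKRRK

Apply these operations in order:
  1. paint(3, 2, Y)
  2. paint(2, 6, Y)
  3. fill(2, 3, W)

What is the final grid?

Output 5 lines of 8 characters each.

After op 1 paint(3,2,Y):
RRRRRRRR
RKKKKRRR
RKKKKRRR
RKYKKRRR
RKKKKRRK
After op 2 paint(2,6,Y):
RRRRRRRR
RKKKKRRR
RKKKKRYR
RKYKKRRR
RKKKKRRK
After op 3 fill(2,3,W) [15 cells changed]:
RRRRRRRR
RWWWWRRR
RWWWWRYR
RWYWWRRR
RWWWWRRK

Answer: RRRRRRRR
RWWWWRRR
RWWWWRYR
RWYWWRRR
RWWWWRRK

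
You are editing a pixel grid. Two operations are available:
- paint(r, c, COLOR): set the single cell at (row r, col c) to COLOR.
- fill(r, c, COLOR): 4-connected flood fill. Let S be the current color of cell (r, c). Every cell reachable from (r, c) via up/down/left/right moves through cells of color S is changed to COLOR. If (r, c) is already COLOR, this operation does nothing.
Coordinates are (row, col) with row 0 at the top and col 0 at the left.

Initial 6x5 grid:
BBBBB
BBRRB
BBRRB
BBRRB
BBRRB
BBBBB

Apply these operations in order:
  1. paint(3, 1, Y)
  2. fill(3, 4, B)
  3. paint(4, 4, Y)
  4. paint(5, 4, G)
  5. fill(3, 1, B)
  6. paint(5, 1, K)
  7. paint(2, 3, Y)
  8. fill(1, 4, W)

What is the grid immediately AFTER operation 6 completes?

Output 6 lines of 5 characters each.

Answer: BBBBB
BBRRB
BBRRB
BBRRB
BBRRY
BKBBG

Derivation:
After op 1 paint(3,1,Y):
BBBBB
BBRRB
BBRRB
BYRRB
BBRRB
BBBBB
After op 2 fill(3,4,B) [0 cells changed]:
BBBBB
BBRRB
BBRRB
BYRRB
BBRRB
BBBBB
After op 3 paint(4,4,Y):
BBBBB
BBRRB
BBRRB
BYRRB
BBRRY
BBBBB
After op 4 paint(5,4,G):
BBBBB
BBRRB
BBRRB
BYRRB
BBRRY
BBBBG
After op 5 fill(3,1,B) [1 cells changed]:
BBBBB
BBRRB
BBRRB
BBRRB
BBRRY
BBBBG
After op 6 paint(5,1,K):
BBBBB
BBRRB
BBRRB
BBRRB
BBRRY
BKBBG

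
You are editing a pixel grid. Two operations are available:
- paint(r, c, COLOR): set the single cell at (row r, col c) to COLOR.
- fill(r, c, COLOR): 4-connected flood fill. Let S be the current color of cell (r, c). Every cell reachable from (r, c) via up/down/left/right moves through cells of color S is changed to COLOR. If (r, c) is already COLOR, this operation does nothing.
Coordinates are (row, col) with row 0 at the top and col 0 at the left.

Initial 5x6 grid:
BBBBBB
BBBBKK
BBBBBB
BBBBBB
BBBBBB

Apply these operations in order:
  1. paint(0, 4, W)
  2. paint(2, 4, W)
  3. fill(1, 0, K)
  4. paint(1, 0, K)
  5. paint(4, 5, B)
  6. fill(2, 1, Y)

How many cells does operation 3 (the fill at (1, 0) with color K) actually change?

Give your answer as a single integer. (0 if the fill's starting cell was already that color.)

After op 1 paint(0,4,W):
BBBBWB
BBBBKK
BBBBBB
BBBBBB
BBBBBB
After op 2 paint(2,4,W):
BBBBWB
BBBBKK
BBBBWB
BBBBBB
BBBBBB
After op 3 fill(1,0,K) [25 cells changed]:
KKKKWB
KKKKKK
KKKKWK
KKKKKK
KKKKKK

Answer: 25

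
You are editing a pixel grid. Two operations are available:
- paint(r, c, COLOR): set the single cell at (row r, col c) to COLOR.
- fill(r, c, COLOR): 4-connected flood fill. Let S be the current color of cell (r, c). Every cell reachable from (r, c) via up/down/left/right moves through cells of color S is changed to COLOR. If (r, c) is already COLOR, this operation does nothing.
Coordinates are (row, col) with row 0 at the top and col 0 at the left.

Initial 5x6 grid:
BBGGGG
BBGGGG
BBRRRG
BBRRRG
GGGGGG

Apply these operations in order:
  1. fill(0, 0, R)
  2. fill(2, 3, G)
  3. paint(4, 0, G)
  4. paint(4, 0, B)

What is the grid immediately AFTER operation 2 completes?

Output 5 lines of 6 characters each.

Answer: GGGGGG
GGGGGG
GGGGGG
GGGGGG
GGGGGG

Derivation:
After op 1 fill(0,0,R) [8 cells changed]:
RRGGGG
RRGGGG
RRRRRG
RRRRRG
GGGGGG
After op 2 fill(2,3,G) [14 cells changed]:
GGGGGG
GGGGGG
GGGGGG
GGGGGG
GGGGGG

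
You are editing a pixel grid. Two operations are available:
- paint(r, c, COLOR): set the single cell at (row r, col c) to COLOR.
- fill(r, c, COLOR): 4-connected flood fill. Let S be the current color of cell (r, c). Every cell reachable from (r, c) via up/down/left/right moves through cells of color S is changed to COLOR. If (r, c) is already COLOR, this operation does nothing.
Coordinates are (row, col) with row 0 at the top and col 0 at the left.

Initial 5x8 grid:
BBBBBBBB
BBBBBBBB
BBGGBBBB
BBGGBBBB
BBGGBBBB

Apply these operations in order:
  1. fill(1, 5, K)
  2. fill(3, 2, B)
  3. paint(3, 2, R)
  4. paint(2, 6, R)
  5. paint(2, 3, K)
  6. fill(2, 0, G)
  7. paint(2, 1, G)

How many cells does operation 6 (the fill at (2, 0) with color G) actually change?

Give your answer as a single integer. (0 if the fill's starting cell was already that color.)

Answer: 34

Derivation:
After op 1 fill(1,5,K) [34 cells changed]:
KKKKKKKK
KKKKKKKK
KKGGKKKK
KKGGKKKK
KKGGKKKK
After op 2 fill(3,2,B) [6 cells changed]:
KKKKKKKK
KKKKKKKK
KKBBKKKK
KKBBKKKK
KKBBKKKK
After op 3 paint(3,2,R):
KKKKKKKK
KKKKKKKK
KKBBKKKK
KKRBKKKK
KKBBKKKK
After op 4 paint(2,6,R):
KKKKKKKK
KKKKKKKK
KKBBKKRK
KKRBKKKK
KKBBKKKK
After op 5 paint(2,3,K):
KKKKKKKK
KKKKKKKK
KKBKKKRK
KKRBKKKK
KKBBKKKK
After op 6 fill(2,0,G) [34 cells changed]:
GGGGGGGG
GGGGGGGG
GGBGGGRG
GGRBGGGG
GGBBGGGG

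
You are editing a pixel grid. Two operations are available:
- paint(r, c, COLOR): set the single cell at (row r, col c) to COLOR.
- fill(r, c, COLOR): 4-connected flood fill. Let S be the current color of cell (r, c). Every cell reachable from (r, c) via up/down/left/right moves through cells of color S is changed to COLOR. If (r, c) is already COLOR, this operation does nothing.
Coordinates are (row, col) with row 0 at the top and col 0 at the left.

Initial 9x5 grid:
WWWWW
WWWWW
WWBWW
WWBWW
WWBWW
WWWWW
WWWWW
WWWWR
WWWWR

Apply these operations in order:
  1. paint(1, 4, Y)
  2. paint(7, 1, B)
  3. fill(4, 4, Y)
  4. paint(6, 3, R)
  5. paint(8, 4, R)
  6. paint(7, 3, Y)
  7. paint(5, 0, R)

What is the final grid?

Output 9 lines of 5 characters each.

Answer: YYYYY
YYYYY
YYBYY
YYBYY
YYBYY
RYYYY
YYYRY
YBYYR
YYYYR

Derivation:
After op 1 paint(1,4,Y):
WWWWW
WWWWY
WWBWW
WWBWW
WWBWW
WWWWW
WWWWW
WWWWR
WWWWR
After op 2 paint(7,1,B):
WWWWW
WWWWY
WWBWW
WWBWW
WWBWW
WWWWW
WWWWW
WBWWR
WWWWR
After op 3 fill(4,4,Y) [38 cells changed]:
YYYYY
YYYYY
YYBYY
YYBYY
YYBYY
YYYYY
YYYYY
YBYYR
YYYYR
After op 4 paint(6,3,R):
YYYYY
YYYYY
YYBYY
YYBYY
YYBYY
YYYYY
YYYRY
YBYYR
YYYYR
After op 5 paint(8,4,R):
YYYYY
YYYYY
YYBYY
YYBYY
YYBYY
YYYYY
YYYRY
YBYYR
YYYYR
After op 6 paint(7,3,Y):
YYYYY
YYYYY
YYBYY
YYBYY
YYBYY
YYYYY
YYYRY
YBYYR
YYYYR
After op 7 paint(5,0,R):
YYYYY
YYYYY
YYBYY
YYBYY
YYBYY
RYYYY
YYYRY
YBYYR
YYYYR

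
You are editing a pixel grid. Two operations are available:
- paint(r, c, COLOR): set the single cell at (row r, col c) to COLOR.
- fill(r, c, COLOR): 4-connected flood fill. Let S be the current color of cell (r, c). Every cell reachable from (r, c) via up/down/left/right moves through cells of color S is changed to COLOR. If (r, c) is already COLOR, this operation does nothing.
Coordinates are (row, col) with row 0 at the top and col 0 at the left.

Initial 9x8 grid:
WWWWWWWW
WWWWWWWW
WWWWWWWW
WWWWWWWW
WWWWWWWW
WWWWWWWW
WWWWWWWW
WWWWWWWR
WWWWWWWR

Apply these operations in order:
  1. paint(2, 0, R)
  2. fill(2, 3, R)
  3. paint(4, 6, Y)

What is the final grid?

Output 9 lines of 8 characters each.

After op 1 paint(2,0,R):
WWWWWWWW
WWWWWWWW
RWWWWWWW
WWWWWWWW
WWWWWWWW
WWWWWWWW
WWWWWWWW
WWWWWWWR
WWWWWWWR
After op 2 fill(2,3,R) [69 cells changed]:
RRRRRRRR
RRRRRRRR
RRRRRRRR
RRRRRRRR
RRRRRRRR
RRRRRRRR
RRRRRRRR
RRRRRRRR
RRRRRRRR
After op 3 paint(4,6,Y):
RRRRRRRR
RRRRRRRR
RRRRRRRR
RRRRRRRR
RRRRRRYR
RRRRRRRR
RRRRRRRR
RRRRRRRR
RRRRRRRR

Answer: RRRRRRRR
RRRRRRRR
RRRRRRRR
RRRRRRRR
RRRRRRYR
RRRRRRRR
RRRRRRRR
RRRRRRRR
RRRRRRRR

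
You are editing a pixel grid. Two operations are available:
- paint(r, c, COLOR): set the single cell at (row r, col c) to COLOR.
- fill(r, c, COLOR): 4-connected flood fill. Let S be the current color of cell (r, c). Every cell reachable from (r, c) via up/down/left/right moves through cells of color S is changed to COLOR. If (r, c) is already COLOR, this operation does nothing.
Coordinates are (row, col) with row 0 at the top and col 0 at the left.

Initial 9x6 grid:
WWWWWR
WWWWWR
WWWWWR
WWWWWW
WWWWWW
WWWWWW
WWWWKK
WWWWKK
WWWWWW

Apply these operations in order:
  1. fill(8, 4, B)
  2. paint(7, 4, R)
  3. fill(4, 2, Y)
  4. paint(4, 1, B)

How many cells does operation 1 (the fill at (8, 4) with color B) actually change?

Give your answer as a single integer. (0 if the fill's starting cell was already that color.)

Answer: 47

Derivation:
After op 1 fill(8,4,B) [47 cells changed]:
BBBBBR
BBBBBR
BBBBBR
BBBBBB
BBBBBB
BBBBBB
BBBBKK
BBBBKK
BBBBBB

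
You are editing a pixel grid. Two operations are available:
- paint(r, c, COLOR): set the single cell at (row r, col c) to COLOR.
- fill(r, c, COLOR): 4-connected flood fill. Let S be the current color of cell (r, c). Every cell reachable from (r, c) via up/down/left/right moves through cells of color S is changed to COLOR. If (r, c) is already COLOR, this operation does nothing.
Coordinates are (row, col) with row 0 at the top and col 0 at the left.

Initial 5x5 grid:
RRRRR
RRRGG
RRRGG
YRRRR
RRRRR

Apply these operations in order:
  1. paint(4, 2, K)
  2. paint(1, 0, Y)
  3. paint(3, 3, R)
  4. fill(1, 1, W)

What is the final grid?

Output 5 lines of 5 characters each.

After op 1 paint(4,2,K):
RRRRR
RRRGG
RRRGG
YRRRR
RRKRR
After op 2 paint(1,0,Y):
RRRRR
YRRGG
RRRGG
YRRRR
RRKRR
After op 3 paint(3,3,R):
RRRRR
YRRGG
RRRGG
YRRRR
RRKRR
After op 4 fill(1,1,W) [18 cells changed]:
WWWWW
YWWGG
WWWGG
YWWWW
WWKWW

Answer: WWWWW
YWWGG
WWWGG
YWWWW
WWKWW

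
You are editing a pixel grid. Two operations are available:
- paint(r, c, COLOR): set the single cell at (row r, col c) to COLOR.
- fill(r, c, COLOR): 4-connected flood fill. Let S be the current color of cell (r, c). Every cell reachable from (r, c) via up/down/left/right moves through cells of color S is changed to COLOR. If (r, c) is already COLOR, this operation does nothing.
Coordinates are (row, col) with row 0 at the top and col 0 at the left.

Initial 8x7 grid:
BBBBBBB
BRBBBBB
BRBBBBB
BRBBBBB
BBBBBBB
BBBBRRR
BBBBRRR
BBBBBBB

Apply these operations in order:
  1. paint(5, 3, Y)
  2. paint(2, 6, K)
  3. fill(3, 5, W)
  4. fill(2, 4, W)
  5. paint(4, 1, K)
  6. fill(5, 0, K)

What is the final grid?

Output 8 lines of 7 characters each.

After op 1 paint(5,3,Y):
BBBBBBB
BRBBBBB
BRBBBBB
BRBBBBB
BBBBBBB
BBBYRRR
BBBBRRR
BBBBBBB
After op 2 paint(2,6,K):
BBBBBBB
BRBBBBB
BRBBBBK
BRBBBBB
BBBBBBB
BBBYRRR
BBBBRRR
BBBBBBB
After op 3 fill(3,5,W) [45 cells changed]:
WWWWWWW
WRWWWWW
WRWWWWK
WRWWWWW
WWWWWWW
WWWYRRR
WWWWRRR
WWWWWWW
After op 4 fill(2,4,W) [0 cells changed]:
WWWWWWW
WRWWWWW
WRWWWWK
WRWWWWW
WWWWWWW
WWWYRRR
WWWWRRR
WWWWWWW
After op 5 paint(4,1,K):
WWWWWWW
WRWWWWW
WRWWWWK
WRWWWWW
WKWWWWW
WWWYRRR
WWWWRRR
WWWWWWW
After op 6 fill(5,0,K) [44 cells changed]:
KKKKKKK
KRKKKKK
KRKKKKK
KRKKKKK
KKKKKKK
KKKYRRR
KKKKRRR
KKKKKKK

Answer: KKKKKKK
KRKKKKK
KRKKKKK
KRKKKKK
KKKKKKK
KKKYRRR
KKKKRRR
KKKKKKK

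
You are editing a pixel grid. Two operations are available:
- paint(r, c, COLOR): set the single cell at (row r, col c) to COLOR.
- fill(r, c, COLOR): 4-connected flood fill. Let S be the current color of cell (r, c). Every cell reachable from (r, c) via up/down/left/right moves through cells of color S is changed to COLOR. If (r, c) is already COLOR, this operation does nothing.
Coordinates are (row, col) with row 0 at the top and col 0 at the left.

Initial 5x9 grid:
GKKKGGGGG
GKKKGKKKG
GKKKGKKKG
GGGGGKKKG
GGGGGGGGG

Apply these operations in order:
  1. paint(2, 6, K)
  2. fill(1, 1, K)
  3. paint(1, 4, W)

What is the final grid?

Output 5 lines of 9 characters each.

After op 1 paint(2,6,K):
GKKKGGGGG
GKKKGKKKG
GKKKGKKKG
GGGGGKKKG
GGGGGGGGG
After op 2 fill(1,1,K) [0 cells changed]:
GKKKGGGGG
GKKKGKKKG
GKKKGKKKG
GGGGGKKKG
GGGGGGGGG
After op 3 paint(1,4,W):
GKKKGGGGG
GKKKWKKKG
GKKKGKKKG
GGGGGKKKG
GGGGGGGGG

Answer: GKKKGGGGG
GKKKWKKKG
GKKKGKKKG
GGGGGKKKG
GGGGGGGGG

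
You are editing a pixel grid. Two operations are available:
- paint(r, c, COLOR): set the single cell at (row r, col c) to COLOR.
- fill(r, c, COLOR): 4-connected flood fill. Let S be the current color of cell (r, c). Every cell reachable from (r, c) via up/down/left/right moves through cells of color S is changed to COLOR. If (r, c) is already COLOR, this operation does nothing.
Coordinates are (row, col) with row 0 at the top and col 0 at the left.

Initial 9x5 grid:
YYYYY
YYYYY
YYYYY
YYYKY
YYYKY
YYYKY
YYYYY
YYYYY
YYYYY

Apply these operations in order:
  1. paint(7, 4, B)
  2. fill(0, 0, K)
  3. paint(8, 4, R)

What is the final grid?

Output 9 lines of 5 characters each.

After op 1 paint(7,4,B):
YYYYY
YYYYY
YYYYY
YYYKY
YYYKY
YYYKY
YYYYY
YYYYB
YYYYY
After op 2 fill(0,0,K) [41 cells changed]:
KKKKK
KKKKK
KKKKK
KKKKK
KKKKK
KKKKK
KKKKK
KKKKB
KKKKK
After op 3 paint(8,4,R):
KKKKK
KKKKK
KKKKK
KKKKK
KKKKK
KKKKK
KKKKK
KKKKB
KKKKR

Answer: KKKKK
KKKKK
KKKKK
KKKKK
KKKKK
KKKKK
KKKKK
KKKKB
KKKKR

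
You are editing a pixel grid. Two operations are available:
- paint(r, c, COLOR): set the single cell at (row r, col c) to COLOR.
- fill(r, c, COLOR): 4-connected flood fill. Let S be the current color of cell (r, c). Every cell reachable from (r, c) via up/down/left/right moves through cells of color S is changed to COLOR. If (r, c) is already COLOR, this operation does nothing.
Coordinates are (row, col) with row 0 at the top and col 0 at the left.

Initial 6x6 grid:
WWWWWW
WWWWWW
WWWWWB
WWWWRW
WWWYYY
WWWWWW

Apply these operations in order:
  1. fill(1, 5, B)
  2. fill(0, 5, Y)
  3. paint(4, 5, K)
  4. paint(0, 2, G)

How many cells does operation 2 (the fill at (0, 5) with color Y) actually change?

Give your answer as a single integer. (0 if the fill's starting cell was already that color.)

After op 1 fill(1,5,B) [30 cells changed]:
BBBBBB
BBBBBB
BBBBBB
BBBBRW
BBBYYY
BBBBBB
After op 2 fill(0,5,Y) [31 cells changed]:
YYYYYY
YYYYYY
YYYYYY
YYYYRW
YYYYYY
YYYYYY

Answer: 31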